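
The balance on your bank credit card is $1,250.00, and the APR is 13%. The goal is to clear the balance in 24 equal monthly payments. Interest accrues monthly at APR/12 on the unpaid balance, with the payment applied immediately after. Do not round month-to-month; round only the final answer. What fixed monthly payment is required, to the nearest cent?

$59.43

Monthly rate r = 13%/12 = 1.08333% = 0.0108333.
Level-payment amortization: P = B₀·r / (1 − (1+r)^(−n)) = 1250.00·0.0108333 / (1 − 1.01083^(−24)).
Denominator 1 − (1+r)^(−24) = 0.227869542.
P = 13.5417 / 0.227869542 ≈ 59.43.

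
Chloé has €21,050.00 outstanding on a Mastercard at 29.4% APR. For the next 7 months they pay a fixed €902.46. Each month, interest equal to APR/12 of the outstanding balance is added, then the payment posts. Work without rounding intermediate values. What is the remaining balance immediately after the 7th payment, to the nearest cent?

Monthly rate r = 29.4%/12 = 2.45% = 0.0245.
Each month: B ← B·(1+r) − €902.46.
Month 1: interest €515.72; balance after payment €20,663.26.
Month 2: interest €506.25; balance after payment €20,267.05.
Month 3: interest €496.54; balance after payment €19,861.14.
Month 4: interest €486.60; balance after payment €19,445.28.
Month 5: interest €476.41; balance after payment €19,019.22.
Month 6: interest €465.97; balance after payment €18,582.74.
Month 7: interest €455.28; balance after payment €18,135.55.

€18,135.55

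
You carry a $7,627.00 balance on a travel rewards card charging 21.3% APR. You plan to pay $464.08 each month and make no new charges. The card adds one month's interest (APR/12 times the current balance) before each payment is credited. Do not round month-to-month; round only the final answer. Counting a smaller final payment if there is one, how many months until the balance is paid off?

Monthly rate r = 21.3%/12 = 1.775% = 0.01775.
Recurrence: B ← B·(1+r) − $464.08.
Month 1: interest $135.38; balance after payment $7,298.30.
Month 2: interest $129.54; balance after payment $6,963.76.
Closed form: n = −ln(1 − rB₀/P)/ln(1+r) = −ln(0.70828)/ln(1.01775) ≈ 19.603, so the balance reaches zero during payment 20.

20 payments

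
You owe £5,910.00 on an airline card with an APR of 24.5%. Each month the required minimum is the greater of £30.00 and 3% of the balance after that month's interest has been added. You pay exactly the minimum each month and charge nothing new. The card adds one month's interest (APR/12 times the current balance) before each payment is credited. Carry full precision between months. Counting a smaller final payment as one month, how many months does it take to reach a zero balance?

230 months

Monthly rate r = 24.5%/12 = 2.04167% = 0.0204167.
While 3% of the post-interest balance exceeds £30.00, each month B ← (B·(1+r))·(1 − 0.03), i.e. B shrinks by the factor (1+r)·0.97 = 0.9898.
This holds for months 1–176. Entering month 177 the balance is £973.33; 3% of the post-interest balance is now below £30.00, so the flat £30.00 minimum applies from here.
From month 177 a fixed £30.00 at rate r clears £973.33 in 54 more payments. Total: 176 + 54 = 230 months.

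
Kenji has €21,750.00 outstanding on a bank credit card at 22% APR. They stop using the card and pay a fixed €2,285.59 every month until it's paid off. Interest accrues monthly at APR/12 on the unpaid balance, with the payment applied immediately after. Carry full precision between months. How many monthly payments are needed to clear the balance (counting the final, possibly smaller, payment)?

11 payments

Monthly rate r = 22%/12 = 1.83333% = 0.0183333.
Recurrence: B ← B·(1+r) − €2,285.59.
Month 1: interest €398.75; balance after payment €19,863.16.
Month 2: interest €364.16; balance after payment €17,941.73.
Closed form: n = −ln(1 − rB₀/P)/ln(1+r) = −ln(0.82554)/ln(1.01833) ≈ 10.553, so the balance reaches zero during payment 11.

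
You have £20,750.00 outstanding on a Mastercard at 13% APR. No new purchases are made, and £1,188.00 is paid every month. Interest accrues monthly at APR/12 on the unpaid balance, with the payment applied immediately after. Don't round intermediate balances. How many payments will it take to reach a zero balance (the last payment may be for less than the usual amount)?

Monthly rate r = 13%/12 = 1.08333% = 0.0108333.
Recurrence: B ← B·(1+r) − £1,188.00.
Month 1: interest £224.79; balance after payment £19,786.79.
Month 2: interest £214.36; balance after payment £18,813.15.
Closed form: n = −ln(1 − rB₀/P)/ln(1+r) = −ln(0.81078)/ln(1.01083) ≈ 19.467, so the balance reaches zero during payment 20.

20 payments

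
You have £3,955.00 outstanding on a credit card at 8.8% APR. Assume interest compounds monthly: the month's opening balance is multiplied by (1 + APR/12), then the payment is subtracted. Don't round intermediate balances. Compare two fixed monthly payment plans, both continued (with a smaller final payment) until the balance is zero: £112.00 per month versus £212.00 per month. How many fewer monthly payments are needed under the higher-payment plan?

21 fewer payments

Monthly rate r = 8.8%/12 = 0.733333% = 0.00733333.
At £112.00/mo: n = ⌈−ln(1 − rB₀/P)/ln(1+r)⌉ = 42 payments (last £1.98); total interest = total paid − £3,955.00 = £638.98.
At £212.00/mo: 21 payments (last £28.72); total interest £313.72.
Payments saved = 42 − 21 = 21.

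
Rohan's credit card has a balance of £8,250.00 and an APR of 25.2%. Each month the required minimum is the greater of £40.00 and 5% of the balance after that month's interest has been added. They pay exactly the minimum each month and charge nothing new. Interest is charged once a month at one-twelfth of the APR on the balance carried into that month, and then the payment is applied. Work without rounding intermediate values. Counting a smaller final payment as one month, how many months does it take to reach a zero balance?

103 months

Monthly rate r = 25.2%/12 = 2.1% = 0.021.
While 5% of the post-interest balance exceeds £40.00, each month B ← (B·(1+r))·(1 − 0.05), i.e. B shrinks by the factor (1+r)·0.95 = 0.96995.
This holds for months 1–78. Entering month 79 the balance is £763.67; 5% of the post-interest balance is now below £40.00, so the flat £40.00 minimum applies from here.
From month 79 a fixed £40.00 at rate r clears £763.67 in 25 more payments. Total: 78 + 25 = 103 months.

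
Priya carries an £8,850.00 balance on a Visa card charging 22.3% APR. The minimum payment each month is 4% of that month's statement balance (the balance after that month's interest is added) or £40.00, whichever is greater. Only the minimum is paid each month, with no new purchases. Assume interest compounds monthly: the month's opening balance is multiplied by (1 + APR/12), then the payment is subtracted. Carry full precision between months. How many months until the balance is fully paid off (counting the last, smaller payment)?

Monthly rate r = 22.3%/12 = 1.85833% = 0.0185833.
While 4% of the post-interest balance exceeds £40.00, each month B ← (B·(1+r))·(1 − 0.04), i.e. B shrinks by the factor (1+r)·0.96 = 0.97784.
This holds for months 1–99. Entering month 100 the balance is £962.62; 4% of the post-interest balance is now below £40.00, so the flat £40.00 minimum applies from here.
From month 100 a fixed £40.00 at rate r clears £962.62 in 33 more payments. Total: 99 + 33 = 132 months.

132 months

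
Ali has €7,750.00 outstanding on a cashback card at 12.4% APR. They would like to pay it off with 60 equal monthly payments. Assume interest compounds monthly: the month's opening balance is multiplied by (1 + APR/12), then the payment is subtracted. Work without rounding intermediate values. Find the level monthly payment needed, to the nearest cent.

€173.97

Monthly rate r = 12.4%/12 = 1.03333% = 0.0103333.
Level-payment amortization: P = B₀·r / (1 − (1+r)^(−n)) = 7750.00·0.0103333 / (1 − 1.01033^(−60)).
Denominator 1 − (1+r)^(−60) = 0.460341402.
P = 80.0833 / 0.460341402 ≈ 173.97.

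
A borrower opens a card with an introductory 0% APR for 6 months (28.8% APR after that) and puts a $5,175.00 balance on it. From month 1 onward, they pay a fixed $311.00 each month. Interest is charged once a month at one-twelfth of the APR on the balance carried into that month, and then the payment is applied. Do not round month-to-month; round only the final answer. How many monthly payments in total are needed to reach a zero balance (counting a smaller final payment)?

Promo months 1–6 at r₀ = 0%/12 = 0; months 7+ at r₁ = 28.8%/12 = 0.024.
After month 6 (no interest yet): B = $5,175.00 − 6·$311.00 = $3,309.00.
Then at r₁ with $311.00/mo: n₂ = −ln(1 − r₁·B/P)/ln(1+r₁) ≈ 12.43 → 13 more payments.

19 payments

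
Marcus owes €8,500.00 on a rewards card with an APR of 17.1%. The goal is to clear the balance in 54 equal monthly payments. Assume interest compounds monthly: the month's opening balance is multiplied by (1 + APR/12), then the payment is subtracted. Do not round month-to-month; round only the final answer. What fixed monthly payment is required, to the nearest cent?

€226.73

Monthly rate r = 17.1%/12 = 1.425% = 0.01425.
Level-payment amortization: P = B₀·r / (1 − (1+r)^(−n)) = 8500.00·0.01425 / (1 − 1.01425^(−54)).
Denominator 1 − (1+r)^(−54) = 0.53423257.
P = 121.125 / 0.53423257 ≈ 226.73.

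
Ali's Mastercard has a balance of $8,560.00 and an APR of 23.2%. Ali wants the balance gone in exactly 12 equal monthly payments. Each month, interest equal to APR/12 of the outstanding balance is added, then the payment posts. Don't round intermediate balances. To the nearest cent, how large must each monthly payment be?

Monthly rate r = 23.2%/12 = 1.93333% = 0.0193333.
Level-payment amortization: P = B₀·r / (1 − (1+r)^(−n)) = 8560.00·0.0193333 / (1 − 1.01933^(−12)).
Denominator 1 − (1+r)^(−12) = 0.205296211.
P = 165.493 / 0.205296211 ≈ 806.12.

$806.12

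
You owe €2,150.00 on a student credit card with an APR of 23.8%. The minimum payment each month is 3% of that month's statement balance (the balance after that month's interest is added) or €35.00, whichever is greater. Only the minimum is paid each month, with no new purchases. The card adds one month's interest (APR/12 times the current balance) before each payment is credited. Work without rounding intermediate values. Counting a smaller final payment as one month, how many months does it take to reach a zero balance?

112 months

Monthly rate r = 23.8%/12 = 1.98333% = 0.0198333.
While 3% of the post-interest balance exceeds €35.00, each month B ← (B·(1+r))·(1 − 0.03), i.e. B shrinks by the factor (1+r)·0.97 = 0.98924.
This holds for months 1–59. Entering month 60 the balance is €1,135.52; 3% of the post-interest balance is now below €35.00, so the flat €35.00 minimum applies from here.
From month 60 a fixed €35.00 at rate r clears €1,135.52 in 53 more payments. Total: 59 + 53 = 112 months.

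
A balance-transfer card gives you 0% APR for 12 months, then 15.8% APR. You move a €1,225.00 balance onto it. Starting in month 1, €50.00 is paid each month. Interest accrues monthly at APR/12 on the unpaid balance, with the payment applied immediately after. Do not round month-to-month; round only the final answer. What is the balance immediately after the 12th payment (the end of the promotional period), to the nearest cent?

Promo months 1–12 at r₀ = 0%/12 = 0; months 13+ at r₁ = 15.8%/12 = 0.0131667.
After month 12 (no interest yet): B = €1,225.00 − 12·€50.00 = €625.00.

€625.00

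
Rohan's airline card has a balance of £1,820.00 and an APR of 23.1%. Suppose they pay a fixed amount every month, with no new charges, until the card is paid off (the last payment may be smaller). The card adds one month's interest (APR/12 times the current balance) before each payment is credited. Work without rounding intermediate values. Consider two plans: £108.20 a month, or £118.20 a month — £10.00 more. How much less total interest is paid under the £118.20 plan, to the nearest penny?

£40.96

Monthly rate r = 23.1%/12 = 1.925% = 0.01925.
At £108.20/mo: n = ⌈−ln(1 − rB₀/P)/ln(1+r)⌉ = 21 payments (last £56.57); total interest = total paid − £1,820.00 = £400.57.
At £118.20/mo: 19 payments (last £52.01); total interest £359.61.
Interest saved = £400.57 − £359.61 = £40.96.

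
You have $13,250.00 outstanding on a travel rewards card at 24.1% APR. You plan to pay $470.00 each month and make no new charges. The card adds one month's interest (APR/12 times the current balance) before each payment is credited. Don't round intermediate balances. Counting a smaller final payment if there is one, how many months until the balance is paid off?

Monthly rate r = 24.1%/12 = 2.00833% = 0.0200833.
Recurrence: B ← B·(1+r) − $470.00.
Month 1: interest $266.10; balance after payment $13,046.10.
Month 2: interest $262.01; balance after payment $12,838.11.
Closed form: n = −ln(1 − rB₀/P)/ln(1+r) = −ln(0.43382)/ln(1.02008) ≈ 41.999, so the balance reaches zero during payment 42.

42 payments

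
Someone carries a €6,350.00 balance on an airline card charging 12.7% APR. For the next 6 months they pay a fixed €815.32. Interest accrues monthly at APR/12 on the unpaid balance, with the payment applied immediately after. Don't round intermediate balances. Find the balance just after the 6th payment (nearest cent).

€1,740.85

Monthly rate r = 12.7%/12 = 1.05833% = 0.0105833.
Each month: B ← B·(1+r) − €815.32.
Month 1: interest €67.20; balance after payment €5,601.88.
Month 2: interest €59.29; balance after payment €4,845.85.
Month 3: interest €51.29; balance after payment €4,081.82.
Month 4: interest €43.20; balance after payment €3,309.70.
Month 5: interest €35.03; balance after payment €2,529.40.
Month 6: interest €26.77; balance after payment €1,740.85.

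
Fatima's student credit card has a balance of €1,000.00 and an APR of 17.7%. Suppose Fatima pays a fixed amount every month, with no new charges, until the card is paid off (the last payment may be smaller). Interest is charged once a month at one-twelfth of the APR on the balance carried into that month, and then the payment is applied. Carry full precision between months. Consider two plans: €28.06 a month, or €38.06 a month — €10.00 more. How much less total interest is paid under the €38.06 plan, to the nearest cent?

Monthly rate r = 17.7%/12 = 1.475% = 0.01475.
At €28.06/mo: n = ⌈−ln(1 − rB₀/P)/ln(1+r)⌉ = 51 payments (last €26.30); total interest = total paid − €1,000.00 = €429.30.
At €38.06/mo: 34 payments (last €18.49); total interest €274.47.
Interest saved = €429.30 − €274.47 = €154.83.

€154.83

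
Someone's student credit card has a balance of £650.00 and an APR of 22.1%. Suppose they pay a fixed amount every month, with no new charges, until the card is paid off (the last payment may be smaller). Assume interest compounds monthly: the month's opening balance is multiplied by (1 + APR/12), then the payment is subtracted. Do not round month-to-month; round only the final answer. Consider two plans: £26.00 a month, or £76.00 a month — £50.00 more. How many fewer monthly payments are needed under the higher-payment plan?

Monthly rate r = 22.1%/12 = 1.84167% = 0.0184167.
At £26.00/mo: n = ⌈−ln(1 − rB₀/P)/ln(1+r)⌉ = 34 payments (last £21.03); total interest = total paid − £650.00 = £229.03.
At £76.00/mo: 10 payments (last £29.95); total interest £63.95.
Payments saved = 34 − 10 = 24.

24 fewer payments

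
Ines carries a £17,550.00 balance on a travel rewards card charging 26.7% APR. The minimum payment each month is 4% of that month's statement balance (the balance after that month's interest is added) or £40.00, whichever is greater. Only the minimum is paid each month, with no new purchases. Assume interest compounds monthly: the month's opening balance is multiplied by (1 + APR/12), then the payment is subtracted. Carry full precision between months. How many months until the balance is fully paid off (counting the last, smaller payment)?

190 months

Monthly rate r = 26.7%/12 = 2.225% = 0.02225.
While 4% of the post-interest balance exceeds £40.00, each month B ← (B·(1+r))·(1 − 0.04), i.e. B shrinks by the factor (1+r)·0.96 = 0.98136.
This holds for months 1–154. Entering month 155 the balance is £967.93; 4% of the post-interest balance is now below £40.00, so the flat £40.00 minimum applies from here.
From month 155 a fixed £40.00 at rate r clears £967.93 in 36 more payments. Total: 154 + 36 = 190 months.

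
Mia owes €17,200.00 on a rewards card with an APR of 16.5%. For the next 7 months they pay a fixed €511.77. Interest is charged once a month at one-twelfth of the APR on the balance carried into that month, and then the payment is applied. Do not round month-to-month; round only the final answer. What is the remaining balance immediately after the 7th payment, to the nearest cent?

Monthly rate r = 16.5%/12 = 1.375% = 0.01375.
Each month: B ← B·(1+r) − €511.77.
Month 1: interest €236.50; balance after payment €16,924.73.
Month 2: interest €232.72; balance after payment €16,645.68.
Month 3: interest €228.88; balance after payment €16,362.78.
Month 4: interest €224.99; balance after payment €16,076.00.
Month 5: interest €221.05; balance after payment €15,785.28.
Month 6: interest €217.05; balance after payment €15,490.55.
Month 7: interest €213.00; balance after payment €15,191.78.

€15,191.78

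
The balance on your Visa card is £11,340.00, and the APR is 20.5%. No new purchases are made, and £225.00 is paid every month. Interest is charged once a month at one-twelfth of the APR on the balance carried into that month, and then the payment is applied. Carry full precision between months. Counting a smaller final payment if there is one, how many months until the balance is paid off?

117 months

Monthly rate r = 20.5%/12 = 1.70833% = 0.0170833.
Recurrence: B ← B·(1+r) − £225.00.
Month 1: interest £193.72; balance after payment £11,308.73.
Month 2: interest £193.19; balance after payment £11,276.92.
Closed form: n = −ln(1 − rB₀/P)/ln(1+r) = −ln(0.139)/ln(1.01708) ≈ 116.493, so the balance reaches zero during payment 117.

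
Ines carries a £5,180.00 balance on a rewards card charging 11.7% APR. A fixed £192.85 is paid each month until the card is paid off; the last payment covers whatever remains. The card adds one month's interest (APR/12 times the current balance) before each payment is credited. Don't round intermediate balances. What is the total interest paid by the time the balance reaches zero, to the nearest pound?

Monthly rate r = 11.7%/12 = 0.975% = 0.00975.
Payoff takes n = ⌈−ln(1 − rB₀/P)/ln(1+r)⌉ = ⌈31.296⌉ = 32 payments; the last is £57.30.
Total paid = 31·£192.85 + £57.30 = £6,035.65.
Total interest = total paid − principal = £6,035.65 − £5,180.00 = £855.65.

£856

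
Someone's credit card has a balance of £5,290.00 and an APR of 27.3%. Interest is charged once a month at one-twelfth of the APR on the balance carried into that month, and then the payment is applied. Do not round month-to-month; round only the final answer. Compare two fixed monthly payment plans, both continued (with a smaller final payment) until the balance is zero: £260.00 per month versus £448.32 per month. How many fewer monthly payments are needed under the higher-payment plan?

14 fewer payments

Monthly rate r = 27.3%/12 = 2.275% = 0.02275.
At £260.00/mo: n = ⌈−ln(1 − rB₀/P)/ln(1+r)⌉ = 28 payments (last £164.31); total interest = total paid − £5,290.00 = £1,894.31.
At £448.32/mo: 14 payments (last £401.88); total interest £940.04.
Payments saved = 28 − 14 = 14.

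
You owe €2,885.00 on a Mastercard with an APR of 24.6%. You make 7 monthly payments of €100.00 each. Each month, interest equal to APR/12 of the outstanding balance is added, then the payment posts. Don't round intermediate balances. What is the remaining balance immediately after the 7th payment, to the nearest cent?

€2,580.79

Monthly rate r = 24.6%/12 = 2.05% = 0.0205.
Each month: B ← B·(1+r) − €100.00.
Month 1: interest €59.14; balance after payment €2,844.14.
Month 2: interest €58.30; balance after payment €2,802.45.
Month 3: interest €57.45; balance after payment €2,759.90.
Month 4: interest €56.58; balance after payment €2,716.48.
Month 5: interest €55.69; balance after payment €2,672.16.
Month 6: interest €54.78; balance after payment €2,626.94.
Month 7: interest €53.85; balance after payment €2,580.79.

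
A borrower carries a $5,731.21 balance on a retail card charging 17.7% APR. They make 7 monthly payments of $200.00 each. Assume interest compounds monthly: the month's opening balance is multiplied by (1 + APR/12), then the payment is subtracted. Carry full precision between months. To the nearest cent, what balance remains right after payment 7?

Monthly rate r = 17.7%/12 = 1.475% = 0.01475.
Each month: B ← B·(1+r) − $200.00.
Month 1: interest $84.54; balance after payment $5,615.75.
Month 2: interest $82.83; balance after payment $5,498.58.
Month 3: interest $81.10; balance after payment $5,379.68.
Month 4: interest $79.35; balance after payment $5,259.03.
Month 5: interest $77.57; balance after payment $5,136.60.
Month 6: interest $75.76; balance after payment $5,012.37.
Month 7: interest $73.93; balance after payment $4,886.30.

$4,886.30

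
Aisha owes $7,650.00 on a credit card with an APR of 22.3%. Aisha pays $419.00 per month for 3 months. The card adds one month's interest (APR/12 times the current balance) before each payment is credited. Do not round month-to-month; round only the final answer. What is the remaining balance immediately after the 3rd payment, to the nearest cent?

Monthly rate r = 22.3%/12 = 1.85833% = 0.0185833.
Each month: B ← B·(1+r) − $419.00.
Month 1: interest $142.16; balance after payment $7,373.16.
Month 2: interest $137.02; balance after payment $7,091.18.
Month 3: interest $131.78; balance after payment $6,803.96.

$6,803.96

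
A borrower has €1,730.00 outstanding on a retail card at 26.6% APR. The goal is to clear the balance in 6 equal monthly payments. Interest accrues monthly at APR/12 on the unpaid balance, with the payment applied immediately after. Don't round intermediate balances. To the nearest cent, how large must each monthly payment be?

€311.11

Monthly rate r = 26.6%/12 = 2.21667% = 0.0221667.
Level-payment amortization: P = B₀·r / (1 − (1+r)^(−n)) = 1730.00·0.0221667 / (1 − 1.02217^(−6)).
Denominator 1 − (1+r)^(−6) = 0.123262235.
P = 38.3483 / 0.123262235 ≈ 311.11.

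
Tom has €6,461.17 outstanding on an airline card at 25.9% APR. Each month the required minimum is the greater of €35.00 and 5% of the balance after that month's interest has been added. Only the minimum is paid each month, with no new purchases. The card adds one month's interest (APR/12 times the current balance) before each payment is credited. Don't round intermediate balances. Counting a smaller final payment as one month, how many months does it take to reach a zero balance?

Monthly rate r = 25.9%/12 = 2.15833% = 0.0215833.
While 5% of the post-interest balance exceeds €35.00, each month B ← (B·(1+r))·(1 − 0.05), i.e. B shrinks by the factor (1+r)·0.95 = 0.9705.
This holds for months 1–75. Entering month 76 the balance is €684.10; 5% of the post-interest balance is now below €35.00, so the flat €35.00 minimum applies from here.
From month 76 a fixed €35.00 at rate r clears €684.10 in 26 more payments. Total: 75 + 26 = 101 months.

101 months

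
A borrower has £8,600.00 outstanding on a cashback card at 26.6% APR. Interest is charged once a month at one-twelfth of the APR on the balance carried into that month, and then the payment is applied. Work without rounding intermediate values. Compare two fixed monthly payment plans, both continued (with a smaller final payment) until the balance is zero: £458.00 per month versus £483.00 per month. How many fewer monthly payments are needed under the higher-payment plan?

Monthly rate r = 26.6%/12 = 2.21667% = 0.0221667.
At £458.00/mo: n = ⌈−ln(1 − rB₀/P)/ln(1+r)⌉ = 25 payments (last £253.15); total interest = total paid − £8,600.00 = £2,645.15.
At £483.00/mo: 23 payments (last £433.77); total interest £2,459.77.
Payments saved = 25 − 23 = 2.

2 fewer payments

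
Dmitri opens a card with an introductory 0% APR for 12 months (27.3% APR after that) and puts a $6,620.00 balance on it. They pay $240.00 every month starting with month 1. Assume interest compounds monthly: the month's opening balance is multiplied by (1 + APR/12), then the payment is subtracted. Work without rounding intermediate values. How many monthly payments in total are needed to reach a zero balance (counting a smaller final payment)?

Promo months 1–12 at r₀ = 0%/12 = 0; months 13+ at r₁ = 27.3%/12 = 0.02275.
After month 12 (no interest yet): B = $6,620.00 − 12·$240.00 = $3,740.00.
Then at r₁ with $240.00/mo: n₂ = −ln(1 − r₁·B/P)/ln(1+r₁) ≈ 19.46 → 20 more payments.

32 months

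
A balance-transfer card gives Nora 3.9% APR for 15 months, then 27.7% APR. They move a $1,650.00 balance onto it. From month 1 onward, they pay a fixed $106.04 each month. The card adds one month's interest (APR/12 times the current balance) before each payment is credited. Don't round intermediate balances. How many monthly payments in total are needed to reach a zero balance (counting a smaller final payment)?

17 payments

Promo months 1–15 at r₀ = 3.9%/12 = 0.00325; months 16+ at r₁ = 27.7%/12 = 0.0230833.
After month 15: iterate B ← B·(1+r₀) − $106.04 for 15 months → $104.99.
Then at r₁ with $106.04/mo: n₂ = −ln(1 − r₁·B/P)/ln(1+r₁) ≈ 1.01 → 2 more payments.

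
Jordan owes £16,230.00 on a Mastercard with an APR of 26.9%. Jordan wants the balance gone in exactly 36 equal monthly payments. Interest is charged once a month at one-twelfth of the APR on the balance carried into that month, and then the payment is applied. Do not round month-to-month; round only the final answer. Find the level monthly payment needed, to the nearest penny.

£661.72

Monthly rate r = 26.9%/12 = 2.24167% = 0.0224167.
Level-payment amortization: P = B₀·r / (1 − (1+r)^(−n)) = 16230.00·0.0224167 / (1 − 1.02242^(−36)).
Denominator 1 − (1+r)^(−36) = 0.549811015.
P = 363.822 / 0.549811015 ≈ 661.72.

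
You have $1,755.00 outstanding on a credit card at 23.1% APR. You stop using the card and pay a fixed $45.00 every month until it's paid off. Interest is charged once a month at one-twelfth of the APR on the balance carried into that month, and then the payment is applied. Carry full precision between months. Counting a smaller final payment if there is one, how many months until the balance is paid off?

Monthly rate r = 23.1%/12 = 1.925% = 0.01925.
Recurrence: B ← B·(1+r) − $45.00.
Month 1: interest $33.78; balance after payment $1,743.78.
Month 2: interest $33.57; balance after payment $1,732.35.
Closed form: n = −ln(1 − rB₀/P)/ln(1+r) = −ln(0.24925)/ln(1.01925) ≈ 72.864, so the balance reaches zero during payment 73.

73 months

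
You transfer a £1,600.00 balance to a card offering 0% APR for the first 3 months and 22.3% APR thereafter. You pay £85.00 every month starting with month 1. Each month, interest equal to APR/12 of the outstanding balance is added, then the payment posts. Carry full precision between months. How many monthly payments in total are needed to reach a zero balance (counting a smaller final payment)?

Promo months 1–3 at r₀ = 0%/12 = 0; months 4+ at r₁ = 22.3%/12 = 0.0185833.
After month 3 (no interest yet): B = £1,600.00 − 3·£85.00 = £1,345.00.
Then at r₁ with £85.00/mo: n₂ = −ln(1 − r₁·B/P)/ln(1+r₁) ≈ 18.91 → 19 more payments.

22 payments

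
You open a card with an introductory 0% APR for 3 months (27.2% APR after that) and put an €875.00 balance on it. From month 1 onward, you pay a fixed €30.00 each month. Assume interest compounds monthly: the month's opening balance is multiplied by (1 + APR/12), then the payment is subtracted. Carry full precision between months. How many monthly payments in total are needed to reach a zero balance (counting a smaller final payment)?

44 payments

Promo months 1–3 at r₀ = 0%/12 = 0; months 4+ at r₁ = 27.2%/12 = 0.0226667.
After month 3 (no interest yet): B = €875.00 − 3·€30.00 = €785.00.
Then at r₁ with €30.00/mo: n₂ = −ln(1 − r₁·B/P)/ln(1+r₁) ≈ 40.12 → 41 more payments.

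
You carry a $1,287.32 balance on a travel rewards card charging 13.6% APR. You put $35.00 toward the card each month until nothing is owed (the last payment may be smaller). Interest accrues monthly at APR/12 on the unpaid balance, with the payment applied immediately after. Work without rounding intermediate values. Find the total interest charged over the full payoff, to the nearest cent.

Monthly rate r = 13.6%/12 = 1.13333% = 0.0113333.
Payoff takes n = ⌈−ln(1 − rB₀/P)/ln(1+r)⌉ = ⌈47.855⌉ = 48 payments; the last is $29.94.
Total paid = 47·$35.00 + $29.94 = $1,674.94.
Total interest = total paid − principal = $1,674.94 − $1,287.32 = $387.62.

$387.62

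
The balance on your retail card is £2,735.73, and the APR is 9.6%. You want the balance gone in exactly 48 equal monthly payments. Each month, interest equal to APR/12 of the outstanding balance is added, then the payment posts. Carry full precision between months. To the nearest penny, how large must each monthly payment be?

£68.86

Monthly rate r = 9.6%/12 = 0.8% = 0.008.
Level-payment amortization: P = B₀·r / (1 − (1+r)^(−n)) = 2735.73·0.008 / (1 − 1.008^(−48)).
Denominator 1 − (1+r)^(−48) = 0.317827106.
P = 21.8858 / 0.317827106 ≈ 68.86.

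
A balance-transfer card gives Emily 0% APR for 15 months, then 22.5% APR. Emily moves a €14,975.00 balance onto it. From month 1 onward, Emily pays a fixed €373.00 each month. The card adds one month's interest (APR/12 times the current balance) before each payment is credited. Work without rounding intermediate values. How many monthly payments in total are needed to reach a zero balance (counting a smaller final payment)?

Promo months 1–15 at r₀ = 0%/12 = 0; months 16+ at r₁ = 22.5%/12 = 0.01875.
After month 15 (no interest yet): B = €14,975.00 − 15·€373.00 = €9,380.00.
Then at r₁ with €373.00/mo: n₂ = −ln(1 − r₁·B/P)/ln(1+r₁) ≈ 34.33 → 35 more payments.

50 months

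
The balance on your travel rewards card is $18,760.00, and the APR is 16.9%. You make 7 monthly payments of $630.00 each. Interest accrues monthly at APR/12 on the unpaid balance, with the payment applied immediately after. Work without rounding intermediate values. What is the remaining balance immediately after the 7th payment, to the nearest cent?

$16,088.66

Monthly rate r = 16.9%/12 = 1.40833% = 0.0140833.
Each month: B ← B·(1+r) − $630.00.
Month 1: interest $264.20; balance after payment $18,394.20.
Month 2: interest $259.05; balance after payment $18,023.26.
Month 3: interest $253.83; balance after payment $17,647.08.
Month 4: interest $248.53; balance after payment $17,265.61.
Month 5: interest $243.16; balance after payment $16,878.77.
Month 6: interest $237.71; balance after payment $16,486.48.
Month 7: interest $232.18; balance after payment $16,088.66.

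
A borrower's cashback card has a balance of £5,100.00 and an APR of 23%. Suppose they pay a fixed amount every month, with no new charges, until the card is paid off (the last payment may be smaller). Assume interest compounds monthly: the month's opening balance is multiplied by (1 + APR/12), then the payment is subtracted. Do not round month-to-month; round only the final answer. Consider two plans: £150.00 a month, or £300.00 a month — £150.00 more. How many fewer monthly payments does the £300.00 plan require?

Monthly rate r = 23%/12 = 1.91667% = 0.0191667.
At £150.00/mo: n = ⌈−ln(1 − rB₀/P)/ln(1+r)⌉ = 56 payments (last £82.55); total interest = total paid − £5,100.00 = £3,232.55.
At £300.00/mo: 21 payments (last £230.77); total interest £1,130.77.
Payments saved = 56 − 21 = 35.

35 fewer payments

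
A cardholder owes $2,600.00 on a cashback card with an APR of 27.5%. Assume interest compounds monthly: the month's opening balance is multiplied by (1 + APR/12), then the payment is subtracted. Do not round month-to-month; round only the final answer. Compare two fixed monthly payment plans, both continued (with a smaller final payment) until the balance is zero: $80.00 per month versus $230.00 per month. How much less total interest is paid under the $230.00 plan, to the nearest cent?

Monthly rate r = 27.5%/12 = 2.29167% = 0.0229167.
At $80.00/mo: n = ⌈−ln(1 − rB₀/P)/ln(1+r)⌉ = 61 payments (last $22.05); total interest = total paid − $2,600.00 = $2,222.05.
At $230.00/mo: 14 payments (last $54.05); total interest $444.05.
Interest saved = $2,222.05 − $444.05 = $1,778.00.

$1,778.00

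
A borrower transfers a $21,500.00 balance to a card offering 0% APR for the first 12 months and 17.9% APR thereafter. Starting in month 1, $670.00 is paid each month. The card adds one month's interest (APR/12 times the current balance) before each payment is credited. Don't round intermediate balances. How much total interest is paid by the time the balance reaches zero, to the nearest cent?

Promo months 1–12 at r₀ = 0%/12 = 0; months 13+ at r₁ = 17.9%/12 = 0.0149167.
After month 12 (no interest yet): B = $21,500.00 − 12·$670.00 = $13,460.00.
Then at r₁ with $670.00/mo: n₂ = −ln(1 − r₁·B/P)/ln(1+r₁) ≈ 24.06 → 25 more payments.
Total paid = 36·$670.00 + $38.56 = $24,158.56; interest = $24,158.56 − $21,500.00 = $2,658.56.

$2,658.56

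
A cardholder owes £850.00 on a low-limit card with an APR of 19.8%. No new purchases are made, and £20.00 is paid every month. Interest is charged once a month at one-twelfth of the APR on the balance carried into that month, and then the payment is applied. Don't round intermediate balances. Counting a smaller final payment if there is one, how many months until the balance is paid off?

Monthly rate r = 19.8%/12 = 1.65% = 0.0165.
Recurrence: B ← B·(1+r) − £20.00.
Month 1: interest £14.03; balance after payment £844.02.
Month 2: interest £13.93; balance after payment £837.95.
Closed form: n = −ln(1 − rB₀/P)/ln(1+r) = −ln(0.29875)/ln(1.0165) ≈ 73.824, so the balance reaches zero during payment 74.

74 months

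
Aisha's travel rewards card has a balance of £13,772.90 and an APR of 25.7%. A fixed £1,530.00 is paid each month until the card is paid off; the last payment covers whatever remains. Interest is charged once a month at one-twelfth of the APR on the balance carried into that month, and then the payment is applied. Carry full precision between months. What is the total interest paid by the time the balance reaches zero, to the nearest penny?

£1,692.31

Monthly rate r = 25.7%/12 = 2.14167% = 0.0214167.
Payoff takes n = ⌈−ln(1 − rB₀/P)/ln(1+r)⌉ = ⌈10.107⌉ = 11 payments; the last is £165.21.
Total paid = 10·£1,530.00 + £165.21 = £15,465.21.
Total interest = total paid − principal = £15,465.21 − £13,772.90 = £1,692.31.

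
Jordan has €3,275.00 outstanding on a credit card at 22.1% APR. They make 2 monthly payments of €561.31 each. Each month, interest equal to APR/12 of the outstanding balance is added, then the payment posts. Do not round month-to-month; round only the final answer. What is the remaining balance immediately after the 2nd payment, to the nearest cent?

€2,263.78

Monthly rate r = 22.1%/12 = 1.84167% = 0.0184167.
Each month: B ← B·(1+r) − €561.31.
Month 1: interest €60.31; balance after payment €2,774.00.
Month 2: interest €51.09; balance after payment €2,263.78.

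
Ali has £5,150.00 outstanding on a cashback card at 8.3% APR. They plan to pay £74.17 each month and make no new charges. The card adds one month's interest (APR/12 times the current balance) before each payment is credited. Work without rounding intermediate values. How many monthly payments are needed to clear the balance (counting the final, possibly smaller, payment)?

95 months

Monthly rate r = 8.3%/12 = 0.691667% = 0.00691667.
Recurrence: B ← B·(1+r) − £74.17.
Month 1: interest £35.62; balance after payment £5,111.45.
Month 2: interest £35.35; balance after payment £5,072.64.
Closed form: n = −ln(1 − rB₀/P)/ln(1+r) = −ln(0.51974)/ln(1.00692) ≈ 94.943, so the balance reaches zero during payment 95.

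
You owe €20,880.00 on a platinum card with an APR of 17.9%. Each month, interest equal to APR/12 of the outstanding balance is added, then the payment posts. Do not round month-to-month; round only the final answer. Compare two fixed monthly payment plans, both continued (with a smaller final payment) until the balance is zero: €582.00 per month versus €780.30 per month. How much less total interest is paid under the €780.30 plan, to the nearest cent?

€3,264.45

Monthly rate r = 17.9%/12 = 1.49167% = 0.0149167.
At €582.00/mo: n = ⌈−ln(1 − rB₀/P)/ln(1+r)⌉ = 52 payments (last €430.01); total interest = total paid − €20,880.00 = €9,232.01.
At €780.30/mo: 35 payments (last €317.36); total interest €5,967.56.
Interest saved = €9,232.01 − €5,967.56 = €3,264.45.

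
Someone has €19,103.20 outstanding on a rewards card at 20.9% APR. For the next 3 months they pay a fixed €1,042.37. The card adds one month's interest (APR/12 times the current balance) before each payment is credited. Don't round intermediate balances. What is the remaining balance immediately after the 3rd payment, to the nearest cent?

Monthly rate r = 20.9%/12 = 1.74167% = 0.0174167.
Each month: B ← B·(1+r) − €1,042.37.
Month 1: interest €332.71; balance after payment €18,393.54.
Month 2: interest €320.35; balance after payment €17,671.53.
Month 3: interest €307.78; balance after payment €16,936.94.

€16,936.94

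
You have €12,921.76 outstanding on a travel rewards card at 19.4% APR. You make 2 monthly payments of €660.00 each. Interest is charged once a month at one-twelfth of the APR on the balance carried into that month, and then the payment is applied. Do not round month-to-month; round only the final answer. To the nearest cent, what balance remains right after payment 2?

Monthly rate r = 19.4%/12 = 1.61667% = 0.0161667.
Each month: B ← B·(1+r) − €660.00.
Month 1: interest €208.90; balance after payment €12,470.66.
Month 2: interest €201.61; balance after payment €12,012.27.

€12,012.27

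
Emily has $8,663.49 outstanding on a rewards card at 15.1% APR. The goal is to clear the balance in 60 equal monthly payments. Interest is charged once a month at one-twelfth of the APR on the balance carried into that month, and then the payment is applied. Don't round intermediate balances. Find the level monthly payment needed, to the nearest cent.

Monthly rate r = 15.1%/12 = 1.25833% = 0.0125833.
Level-payment amortization: P = B₀·r / (1 − (1+r)^(−n)) = 8663.49·0.0125833 / (1 − 1.01258^(−60)).
Denominator 1 − (1+r)^(−60) = 0.527770068.
P = 109.016 / 0.527770068 ≈ 206.56.

$206.56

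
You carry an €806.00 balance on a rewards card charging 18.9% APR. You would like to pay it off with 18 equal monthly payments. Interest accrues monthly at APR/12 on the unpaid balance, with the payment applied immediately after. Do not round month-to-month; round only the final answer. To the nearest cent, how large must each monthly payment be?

Monthly rate r = 18.9%/12 = 1.575% = 0.01575.
Level-payment amortization: P = B₀·r / (1 − (1+r)^(−n)) = 806.00·0.01575 / (1 − 1.01575^(−18)).
Denominator 1 − (1+r)^(−18) = 0.245191048.
P = 12.6945 / 0.245191048 ≈ 51.77.

€51.77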